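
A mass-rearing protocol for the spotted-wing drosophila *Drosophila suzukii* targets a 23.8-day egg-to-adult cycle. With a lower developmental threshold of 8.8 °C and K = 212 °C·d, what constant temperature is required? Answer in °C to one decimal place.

17.7 °C

Required daily accumulation = 212 / 23.8 = 8.908 DD/day.
T = T_base + 8.908 = 8.8 + 8.908 = 17.708 ≈ 17.7 °C.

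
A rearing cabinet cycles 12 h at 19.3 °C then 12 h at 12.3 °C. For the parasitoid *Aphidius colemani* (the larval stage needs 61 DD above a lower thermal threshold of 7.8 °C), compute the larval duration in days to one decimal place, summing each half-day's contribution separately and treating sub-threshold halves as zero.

Day half: max(0, 19.3 − 7.8) × 0.5 = 11.5 × 0.5 = 5.75 DD.
Night half: max(0, 12.3 − 7.8) × 0.5 = 4.5 × 0.5 = 2.25 DD.
Per 24 h: 8.00 DD/day.
Duration = 61 / 8.00 = 7.625 ≈ 7.6 days.

7.6 days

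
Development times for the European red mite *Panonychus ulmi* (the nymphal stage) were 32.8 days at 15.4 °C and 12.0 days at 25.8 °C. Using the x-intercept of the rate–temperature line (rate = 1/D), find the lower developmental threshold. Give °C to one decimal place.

9.4 °C

Under the model K = D·(T − T_b), so D₁·(T₁ − T_b) = D₂·(T₂ − T_b).
32.8·(15.4 − T_b) = 12.0·(25.8 − T_b)
T_b = (32.8·15.4 − 12.0·25.8) / (32.8 − 12.0) = 195.52 / 20.8 = 9.400 °C ≈ 9.4 °C.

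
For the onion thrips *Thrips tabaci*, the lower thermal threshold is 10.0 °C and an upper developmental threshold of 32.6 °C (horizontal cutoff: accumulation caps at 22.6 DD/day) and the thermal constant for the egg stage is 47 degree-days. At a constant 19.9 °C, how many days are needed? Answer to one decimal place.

Daily accumulation = 19.9 − 10.0 = 9.9 DD/day.
Duration = 47 / 9.9 = 4.747 ≈ 4.7 days.

4.7 days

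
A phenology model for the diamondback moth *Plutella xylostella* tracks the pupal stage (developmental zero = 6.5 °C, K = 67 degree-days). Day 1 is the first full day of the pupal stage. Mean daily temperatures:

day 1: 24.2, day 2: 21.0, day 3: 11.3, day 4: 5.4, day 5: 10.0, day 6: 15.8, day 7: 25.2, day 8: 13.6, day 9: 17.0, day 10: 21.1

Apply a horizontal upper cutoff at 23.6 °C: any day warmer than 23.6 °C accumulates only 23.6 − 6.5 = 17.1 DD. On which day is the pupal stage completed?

Daily DD above 6.5 °C (capped at 17.1): 17.1, 14.5, 4.8, 0.0, 3.5, 9.3, 17.1, 7.1, 10.5, 14.6.
Cumulative: 17.1, 31.6, 36.4, 36.4, 39.9, 49.2, 66.3, 73.4, 83.9, 98.5.
The total first reaches 67 DD on day 8.

day 8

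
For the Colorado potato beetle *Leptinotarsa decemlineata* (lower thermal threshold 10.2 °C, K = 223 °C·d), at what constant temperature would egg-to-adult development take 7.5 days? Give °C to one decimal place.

Required daily accumulation = 223 / 7.5 = 29.733 DD/day.
T = T_base + 29.733 = 10.2 + 29.733 = 39.933 ≈ 39.9 °C.

39.9 °C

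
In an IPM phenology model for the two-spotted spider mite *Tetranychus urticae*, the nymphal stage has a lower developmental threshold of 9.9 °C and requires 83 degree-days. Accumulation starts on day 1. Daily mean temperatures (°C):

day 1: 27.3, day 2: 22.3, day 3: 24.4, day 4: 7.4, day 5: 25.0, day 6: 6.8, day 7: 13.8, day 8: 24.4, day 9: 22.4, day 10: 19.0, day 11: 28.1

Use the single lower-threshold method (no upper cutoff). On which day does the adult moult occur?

day 9

Daily DD above 9.9 °C: 17.4, 12.4, 14.5, 0.0, 15.1, 0.0, 3.9, 14.5, 12.5, 9.1, 18.2.
Cumulative: 17.4, 29.8, 44.3, 44.3, 59.4, 59.4, 63.3, 77.8, 90.3, 99.4, 117.6.
The total first reaches 83 DD on day 9.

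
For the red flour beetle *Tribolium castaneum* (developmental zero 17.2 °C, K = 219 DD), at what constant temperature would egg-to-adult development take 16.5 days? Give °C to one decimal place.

Required daily accumulation = 219 / 16.5 = 13.273 DD/day.
T = T_base + 13.273 = 17.2 + 13.273 = 30.473 ≈ 30.5 °C.

30.5 °C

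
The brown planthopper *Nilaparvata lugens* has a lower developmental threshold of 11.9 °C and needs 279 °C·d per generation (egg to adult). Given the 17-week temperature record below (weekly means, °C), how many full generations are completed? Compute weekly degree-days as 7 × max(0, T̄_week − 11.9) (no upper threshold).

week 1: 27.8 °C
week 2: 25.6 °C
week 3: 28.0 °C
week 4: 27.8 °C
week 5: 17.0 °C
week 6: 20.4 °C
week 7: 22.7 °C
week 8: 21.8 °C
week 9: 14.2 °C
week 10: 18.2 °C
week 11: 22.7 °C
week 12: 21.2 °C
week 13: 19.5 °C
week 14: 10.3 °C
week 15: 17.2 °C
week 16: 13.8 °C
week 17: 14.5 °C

Weekly DD (7 × max(0, T̄ − 11.9)): 111.3, 95.9, 112.7, 111.3, 35.7, 59.5, 75.6, 69.3, 16.1, 44.1, 75.6, 65.1, 53.2, 0.0, 37.1, 13.3, 18.2.
Season total = 994.0 DD.
Complete generations = ⌊994.0 / 279⌋ = 3.

3 generations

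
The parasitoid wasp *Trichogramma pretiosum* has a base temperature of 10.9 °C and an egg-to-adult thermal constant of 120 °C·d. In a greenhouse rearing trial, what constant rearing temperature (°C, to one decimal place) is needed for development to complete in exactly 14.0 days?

19.5 °C

Required daily accumulation = 120 / 14.0 = 8.571 DD/day.
T = T_base + 8.571 = 10.9 + 8.571 = 19.471 ≈ 19.5 °C.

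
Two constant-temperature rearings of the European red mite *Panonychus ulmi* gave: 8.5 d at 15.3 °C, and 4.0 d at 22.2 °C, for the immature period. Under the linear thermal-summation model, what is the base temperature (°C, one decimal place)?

Equal thermal constants: D₁(T₁ − T_b) = D₂(T₂ − T_b).
8.5·(15.3 − T_b) = 4.0·(22.2 − T_b)
T_b = (8.5·15.3 − 4.0·22.2) / (8.5 − 4.0) = 41.25 / 4.5 = 9.167 °C ≈ 9.2 °C.

9.2 °C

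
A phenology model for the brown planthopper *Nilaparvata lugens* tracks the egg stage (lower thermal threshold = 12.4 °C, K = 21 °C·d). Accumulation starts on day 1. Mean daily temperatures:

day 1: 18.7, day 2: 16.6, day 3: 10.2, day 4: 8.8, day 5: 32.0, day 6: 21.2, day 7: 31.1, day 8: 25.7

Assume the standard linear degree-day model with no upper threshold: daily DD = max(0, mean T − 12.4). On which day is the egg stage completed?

day 5

Daily DD above 12.4 °C: 6.3, 4.2, 0.0, 0.0, 19.6, 8.8, 18.7, 13.3.
Cumulative: 6.3, 10.5, 10.5, 10.5, 30.1, 38.9, 57.6, 70.9.
The total first reaches 21 DD on day 5.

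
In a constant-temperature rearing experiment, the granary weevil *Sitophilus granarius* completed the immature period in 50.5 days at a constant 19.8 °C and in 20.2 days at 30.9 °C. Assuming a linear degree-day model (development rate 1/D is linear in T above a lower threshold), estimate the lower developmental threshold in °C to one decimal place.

12.4 °C

Equal thermal constants: D₁(T₁ − T_b) = D₂(T₂ − T_b).
50.5·(19.8 − T_b) = 20.2·(30.9 − T_b)
T_b = (50.5·19.8 − 20.2·30.9) / (50.5 − 20.2) = 375.72 / 30.3 = 12.400 °C ≈ 12.4 °C.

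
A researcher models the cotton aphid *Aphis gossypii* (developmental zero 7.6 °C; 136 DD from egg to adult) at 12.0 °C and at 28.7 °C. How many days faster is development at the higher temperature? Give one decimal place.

24.5 days

At 12.0 °C: 136 / (12.0 − 7.6) = 136 / 4.4 = 30.909 d.
At 28.7 °C: 136 / (28.7 − 7.6) = 136 / 21.1 = 6.445 d.
Difference = |30.909 − 6.445| = 24.464 ≈ 24.5 days.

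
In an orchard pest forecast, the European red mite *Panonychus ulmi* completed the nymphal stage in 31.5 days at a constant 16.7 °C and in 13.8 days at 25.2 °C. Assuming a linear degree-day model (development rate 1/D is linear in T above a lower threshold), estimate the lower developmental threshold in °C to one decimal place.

10.1 °C

Linear rate model ⇒ the product D·(T − T_b) is constant across temperatures.
31.5·(16.7 − T_b) = 13.8·(25.2 − T_b)
T_b = (31.5·16.7 − 13.8·25.2) / (31.5 − 13.8) = 178.29 / 17.7 = 10.073 °C ≈ 10.1 °C.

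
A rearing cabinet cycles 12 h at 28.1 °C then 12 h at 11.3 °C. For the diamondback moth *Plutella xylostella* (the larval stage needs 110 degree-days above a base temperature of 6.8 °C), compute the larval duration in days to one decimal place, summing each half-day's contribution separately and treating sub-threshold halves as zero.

8.5 days

Day half: max(0, 28.1 − 6.8) × 0.5 = 21.3 × 0.5 = 10.65 DD.
Night half: max(0, 11.3 − 6.8) × 0.5 = 4.5 × 0.5 = 2.25 DD.
Per 24 h: 12.90 DD/day.
Duration = 110 / 12.90 = 8.527 ≈ 8.5 days.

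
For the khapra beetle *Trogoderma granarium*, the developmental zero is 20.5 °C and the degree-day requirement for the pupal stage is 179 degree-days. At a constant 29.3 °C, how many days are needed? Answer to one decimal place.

Daily accumulation = 29.3 − 20.5 = 8.8 DD/day.
Duration = 179 / 8.8 = 20.341 ≈ 20.3 days.

20.3 days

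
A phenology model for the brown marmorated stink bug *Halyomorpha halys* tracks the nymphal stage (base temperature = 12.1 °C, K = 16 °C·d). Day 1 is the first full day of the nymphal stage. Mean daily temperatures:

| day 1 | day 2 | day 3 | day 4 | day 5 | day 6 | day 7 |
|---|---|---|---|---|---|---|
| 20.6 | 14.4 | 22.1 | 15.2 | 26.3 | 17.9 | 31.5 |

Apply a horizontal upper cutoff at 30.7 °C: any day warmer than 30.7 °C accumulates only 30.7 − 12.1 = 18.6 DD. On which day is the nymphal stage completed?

Daily DD above 12.1 °C (capped at 18.6): 8.5, 2.3, 10.0, 3.1, 14.2, 5.8, 18.6.
Cumulative: 8.5, 10.8, 20.8, 23.9, 38.1, 43.9, 62.5.
The total first reaches 16 DD on day 3.

day 3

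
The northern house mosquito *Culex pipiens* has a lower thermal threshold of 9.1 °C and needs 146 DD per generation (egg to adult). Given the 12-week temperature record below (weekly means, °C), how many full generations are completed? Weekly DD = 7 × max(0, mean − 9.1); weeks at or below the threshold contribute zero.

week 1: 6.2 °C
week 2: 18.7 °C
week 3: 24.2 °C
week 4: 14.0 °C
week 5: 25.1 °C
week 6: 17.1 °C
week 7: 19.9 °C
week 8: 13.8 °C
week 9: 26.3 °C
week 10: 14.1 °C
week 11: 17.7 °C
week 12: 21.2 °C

5 generations

Weekly DD (7 × max(0, T̄ − 9.1)): 0.0, 67.2, 105.7, 34.3, 112.0, 56.0, 75.6, 32.9, 120.4, 35.0, 60.2, 84.7.
Season total = 784.0 DD.
Complete generations = ⌊784.0 / 146⌋ = 5.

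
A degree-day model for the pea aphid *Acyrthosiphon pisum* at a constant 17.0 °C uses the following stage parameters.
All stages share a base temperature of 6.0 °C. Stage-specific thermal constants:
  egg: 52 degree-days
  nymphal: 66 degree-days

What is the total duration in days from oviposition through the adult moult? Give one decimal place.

Daily accumulation at 17.0 °C = 17.0 − 6.0 = 11.0 DD/day.
Total K = 52 + 66 = 118 DD.
Total duration = 118 / 11.0 = 10.727 ≈ 10.7 days.

10.7 days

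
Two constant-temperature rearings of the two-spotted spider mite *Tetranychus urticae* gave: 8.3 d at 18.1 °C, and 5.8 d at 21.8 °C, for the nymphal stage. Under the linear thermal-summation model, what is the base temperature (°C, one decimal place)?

9.5 °C

Linear rate model ⇒ the product D·(T − T_b) is constant across temperatures.
8.3·(18.1 − T_b) = 5.8·(21.8 − T_b)
T_b = (8.3·18.1 − 5.8·21.8) / (8.3 − 5.8) = 23.79 / 2.5 = 9.516 °C ≈ 9.5 °C.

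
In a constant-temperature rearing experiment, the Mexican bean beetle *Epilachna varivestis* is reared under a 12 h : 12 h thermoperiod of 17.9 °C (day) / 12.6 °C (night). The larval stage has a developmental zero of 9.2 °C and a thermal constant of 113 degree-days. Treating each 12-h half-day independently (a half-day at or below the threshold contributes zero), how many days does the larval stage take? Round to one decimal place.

Day half: max(0, 17.9 − 9.2) × 0.5 = 8.7 × 0.5 = 4.35 DD.
Night half: max(0, 12.6 − 9.2) × 0.5 = 3.4 × 0.5 = 1.70 DD.
Per 24 h: 6.05 DD/day.
Duration = 113 / 6.05 = 18.678 ≈ 18.7 days.

18.7 days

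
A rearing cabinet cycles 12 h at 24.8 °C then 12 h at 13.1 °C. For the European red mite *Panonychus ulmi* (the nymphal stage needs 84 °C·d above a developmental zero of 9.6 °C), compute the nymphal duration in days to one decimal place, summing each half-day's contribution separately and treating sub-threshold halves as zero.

Day half: max(0, 24.8 − 9.6) × 0.5 = 15.2 × 0.5 = 7.60 DD.
Night half: max(0, 13.1 − 9.6) × 0.5 = 3.5 × 0.5 = 1.75 DD.
Per 24 h: 9.35 DD/day.
Duration = 84 / 9.35 = 8.984 ≈ 9.0 days.

9.0 days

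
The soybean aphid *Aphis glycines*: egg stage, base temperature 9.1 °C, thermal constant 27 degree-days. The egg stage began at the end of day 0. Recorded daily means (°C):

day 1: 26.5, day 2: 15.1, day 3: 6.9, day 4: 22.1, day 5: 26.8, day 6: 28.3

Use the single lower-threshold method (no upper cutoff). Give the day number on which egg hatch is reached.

Daily DD above 9.1 °C: 17.4, 6.0, 0.0, 13.0, 17.7, 19.2.
Cumulative: 17.4, 23.4, 23.4, 36.4, 54.1, 73.3.
The total first reaches 27 DD on day 4.

day 4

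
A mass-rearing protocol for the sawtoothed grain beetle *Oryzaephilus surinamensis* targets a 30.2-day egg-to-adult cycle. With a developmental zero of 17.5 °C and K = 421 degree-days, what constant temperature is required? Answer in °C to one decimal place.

31.4 °C

Required daily accumulation = 421 / 30.2 = 13.940 DD/day.
T = T_base + 13.940 = 17.5 + 13.940 = 31.440 ≈ 31.4 °C.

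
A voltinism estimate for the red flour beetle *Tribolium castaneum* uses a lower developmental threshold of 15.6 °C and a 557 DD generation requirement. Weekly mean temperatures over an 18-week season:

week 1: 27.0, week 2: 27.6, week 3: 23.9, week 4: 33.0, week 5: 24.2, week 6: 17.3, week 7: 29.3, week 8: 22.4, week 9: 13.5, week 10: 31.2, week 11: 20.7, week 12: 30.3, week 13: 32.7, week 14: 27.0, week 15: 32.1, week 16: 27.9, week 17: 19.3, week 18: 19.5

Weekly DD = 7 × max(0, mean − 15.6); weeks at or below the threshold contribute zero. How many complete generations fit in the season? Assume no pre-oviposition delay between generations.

Weekly DD (7 × max(0, T̄ − 15.6)): 79.8, 84.0, 58.1, 121.8, 60.2, 11.9, 95.9, 47.6, 0.0, 109.2, 35.7, 102.9, 119.7, 79.8, 115.5, 86.1, 25.9, 27.3.
Season total = 1261.4 DD.
Complete generations = ⌊1261.4 / 557⌋ = 2.

2 generations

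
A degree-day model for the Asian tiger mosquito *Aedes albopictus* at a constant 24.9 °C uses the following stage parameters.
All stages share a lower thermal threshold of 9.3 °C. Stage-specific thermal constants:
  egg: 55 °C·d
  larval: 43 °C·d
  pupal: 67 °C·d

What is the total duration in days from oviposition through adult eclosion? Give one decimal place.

10.6 days

Daily accumulation at 24.9 °C = 24.9 − 9.3 = 15.6 DD/day.
Total K = 55 + 43 + 67 = 165 DD.
Total duration = 165 / 15.6 = 10.577 ≈ 10.6 days.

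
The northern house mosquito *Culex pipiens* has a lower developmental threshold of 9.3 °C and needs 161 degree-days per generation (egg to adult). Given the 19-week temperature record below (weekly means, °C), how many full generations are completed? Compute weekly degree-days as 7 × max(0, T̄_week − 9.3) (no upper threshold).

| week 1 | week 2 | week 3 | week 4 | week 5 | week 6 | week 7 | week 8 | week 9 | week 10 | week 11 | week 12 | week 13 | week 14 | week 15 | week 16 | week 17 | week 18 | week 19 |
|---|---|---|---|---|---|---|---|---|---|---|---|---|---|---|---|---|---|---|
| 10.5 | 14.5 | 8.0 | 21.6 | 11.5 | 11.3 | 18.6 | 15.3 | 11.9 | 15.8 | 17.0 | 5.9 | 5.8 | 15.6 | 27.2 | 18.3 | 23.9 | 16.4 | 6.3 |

Weekly DD (7 × max(0, T̄ − 9.3)): 8.4, 36.4, 0.0, 86.1, 15.4, 14.0, 65.1, 42.0, 18.2, 45.5, 53.9, 0.0, 0.0, 44.1, 125.3, 63.0, 102.2, 49.7, 0.0.
Season total = 769.3 DD.
Complete generations = ⌊769.3 / 161⌋ = 4.

4 generations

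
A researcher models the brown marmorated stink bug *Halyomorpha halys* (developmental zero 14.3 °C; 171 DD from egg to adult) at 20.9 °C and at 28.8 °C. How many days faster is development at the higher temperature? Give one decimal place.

At 20.9 °C: 171 / (20.9 − 14.3) = 171 / 6.6 = 25.909 d.
At 28.8 °C: 171 / (28.8 − 14.3) = 171 / 14.5 = 11.793 d.
Difference = |25.909 − 11.793| = 14.116 ≈ 14.1 days.

14.1 days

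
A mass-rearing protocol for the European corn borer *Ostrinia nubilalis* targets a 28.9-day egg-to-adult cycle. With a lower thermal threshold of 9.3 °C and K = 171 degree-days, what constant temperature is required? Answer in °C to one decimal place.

Required daily accumulation = 171 / 28.9 = 5.917 DD/day.
T = T_base + 5.917 = 9.3 + 5.917 = 15.217 ≈ 15.2 °C.

15.2 °C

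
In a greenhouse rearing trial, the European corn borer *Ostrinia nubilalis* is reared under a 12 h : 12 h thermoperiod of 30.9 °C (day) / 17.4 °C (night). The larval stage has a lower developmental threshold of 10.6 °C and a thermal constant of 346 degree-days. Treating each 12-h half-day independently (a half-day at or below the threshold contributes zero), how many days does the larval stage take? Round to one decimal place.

25.5 days

Day half: max(0, 30.9 − 10.6) × 0.5 = 20.3 × 0.5 = 10.15 DD.
Night half: max(0, 17.4 − 10.6) × 0.5 = 6.8 × 0.5 = 3.40 DD.
Per 24 h: 13.55 DD/day.
Duration = 346 / 13.55 = 25.535 ≈ 25.5 days.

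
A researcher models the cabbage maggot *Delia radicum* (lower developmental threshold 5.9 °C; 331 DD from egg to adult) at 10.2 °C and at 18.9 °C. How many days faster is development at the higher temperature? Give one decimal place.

51.5 days

At 10.2 °C: 331 / (10.2 − 5.9) = 331 / 4.3 = 76.977 d.
At 18.9 °C: 331 / (18.9 − 5.9) = 331 / 13.0 = 25.462 d.
Difference = |76.977 − 25.462| = 51.515 ≈ 51.5 days.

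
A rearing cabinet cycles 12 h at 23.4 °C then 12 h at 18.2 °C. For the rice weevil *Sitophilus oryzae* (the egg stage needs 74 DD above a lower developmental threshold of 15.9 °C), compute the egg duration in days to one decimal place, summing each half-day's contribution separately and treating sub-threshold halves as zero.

15.1 days

Day half: max(0, 23.4 − 15.9) × 0.5 = 7.5 × 0.5 = 3.75 DD.
Night half: max(0, 18.2 − 15.9) × 0.5 = 2.3 × 0.5 = 1.15 DD.
Per 24 h: 4.90 DD/day.
Duration = 74 / 4.90 = 15.102 ≈ 15.1 days.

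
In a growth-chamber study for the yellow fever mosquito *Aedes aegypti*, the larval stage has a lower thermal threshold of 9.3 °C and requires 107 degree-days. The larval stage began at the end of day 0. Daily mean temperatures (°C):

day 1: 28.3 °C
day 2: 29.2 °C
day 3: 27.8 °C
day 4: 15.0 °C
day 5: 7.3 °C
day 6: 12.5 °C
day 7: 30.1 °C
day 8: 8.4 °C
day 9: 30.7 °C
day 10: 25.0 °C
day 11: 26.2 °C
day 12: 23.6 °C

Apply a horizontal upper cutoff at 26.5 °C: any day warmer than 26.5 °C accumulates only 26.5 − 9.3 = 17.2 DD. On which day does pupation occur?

day 10

Daily DD above 9.3 °C (capped at 17.2): 17.2, 17.2, 17.2, 5.7, 0.0, 3.2, 17.2, 0.0, 17.2, 15.7, 16.9, 14.3.
Cumulative: 17.2, 34.4, 51.6, 57.3, 57.3, 60.5, 77.7, 77.7, 94.9, 110.6, 127.5, 141.8.
The total first reaches 107 DD on day 10.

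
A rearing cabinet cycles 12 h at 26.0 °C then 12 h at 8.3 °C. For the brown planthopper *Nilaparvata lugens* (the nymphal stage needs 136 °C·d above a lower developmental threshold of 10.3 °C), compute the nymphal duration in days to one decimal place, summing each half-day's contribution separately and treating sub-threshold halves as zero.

17.3 days

Day half: max(0, 26.0 − 10.3) × 0.5 = 15.7 × 0.5 = 7.85 DD.
Night half: max(0, 8.3 − 10.3) × 0.5 = 0.0 × 0.5 = 0.00 DD.
Per 24 h: 7.85 DD/day.
Duration = 136 / 7.85 = 17.325 ≈ 17.3 days.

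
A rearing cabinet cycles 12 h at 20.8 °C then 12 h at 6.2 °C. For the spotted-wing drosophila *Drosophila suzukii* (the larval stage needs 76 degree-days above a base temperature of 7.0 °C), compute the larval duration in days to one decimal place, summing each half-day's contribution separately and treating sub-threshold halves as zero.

Day half: max(0, 20.8 − 7.0) × 0.5 = 13.8 × 0.5 = 6.90 DD.
Night half: max(0, 6.2 − 7.0) × 0.5 = 0.0 × 0.5 = 0.00 DD.
Per 24 h: 6.90 DD/day.
Duration = 76 / 6.90 = 11.014 ≈ 11.0 days.

11.0 days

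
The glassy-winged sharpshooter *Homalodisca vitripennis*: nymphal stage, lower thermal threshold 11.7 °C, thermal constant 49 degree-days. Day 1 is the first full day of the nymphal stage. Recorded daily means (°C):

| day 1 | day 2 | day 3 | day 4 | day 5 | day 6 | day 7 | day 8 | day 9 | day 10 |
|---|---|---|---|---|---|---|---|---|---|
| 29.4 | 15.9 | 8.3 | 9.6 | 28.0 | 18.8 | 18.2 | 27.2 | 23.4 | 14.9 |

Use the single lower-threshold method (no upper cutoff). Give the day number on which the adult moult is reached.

day 7

Daily DD above 11.7 °C: 17.7, 4.2, 0.0, 0.0, 16.3, 7.1, 6.5, 15.5, 11.7, 3.2.
Cumulative: 17.7, 21.9, 21.9, 21.9, 38.2, 45.3, 51.8, 67.3, 79.0, 82.2.
The total first reaches 49 DD on day 7.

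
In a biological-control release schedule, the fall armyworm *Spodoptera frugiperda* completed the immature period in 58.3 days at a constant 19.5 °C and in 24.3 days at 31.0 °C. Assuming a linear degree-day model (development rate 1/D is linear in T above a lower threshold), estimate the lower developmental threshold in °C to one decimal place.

Equal thermal constants: D₁(T₁ − T_b) = D₂(T₂ − T_b).
58.3·(19.5 − T_b) = 24.3·(31.0 − T_b)
T_b = (58.3·19.5 − 24.3·31.0) / (58.3 − 24.3) = 383.55 / 34.0 = 11.281 °C ≈ 11.3 °C.

11.3 °C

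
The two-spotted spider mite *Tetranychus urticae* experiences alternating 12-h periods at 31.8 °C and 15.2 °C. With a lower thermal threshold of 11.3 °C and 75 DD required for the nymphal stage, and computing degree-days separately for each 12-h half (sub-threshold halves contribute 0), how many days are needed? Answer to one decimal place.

6.1 days

Day half: max(0, 31.8 − 11.3) × 0.5 = 20.5 × 0.5 = 10.25 DD.
Night half: max(0, 15.2 − 11.3) × 0.5 = 3.9 × 0.5 = 1.95 DD.
Per 24 h: 12.20 DD/day.
Duration = 75 / 12.20 = 6.148 ≈ 6.1 days.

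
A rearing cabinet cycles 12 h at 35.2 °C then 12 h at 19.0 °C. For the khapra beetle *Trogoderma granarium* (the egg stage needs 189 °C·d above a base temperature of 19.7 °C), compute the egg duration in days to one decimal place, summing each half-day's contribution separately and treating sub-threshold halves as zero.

24.4 days

Day half: max(0, 35.2 − 19.7) × 0.5 = 15.5 × 0.5 = 7.75 DD.
Night half: max(0, 19.0 − 19.7) × 0.5 = 0.0 × 0.5 = 0.00 DD.
Per 24 h: 7.75 DD/day.
Duration = 189 / 7.75 = 24.387 ≈ 24.4 days.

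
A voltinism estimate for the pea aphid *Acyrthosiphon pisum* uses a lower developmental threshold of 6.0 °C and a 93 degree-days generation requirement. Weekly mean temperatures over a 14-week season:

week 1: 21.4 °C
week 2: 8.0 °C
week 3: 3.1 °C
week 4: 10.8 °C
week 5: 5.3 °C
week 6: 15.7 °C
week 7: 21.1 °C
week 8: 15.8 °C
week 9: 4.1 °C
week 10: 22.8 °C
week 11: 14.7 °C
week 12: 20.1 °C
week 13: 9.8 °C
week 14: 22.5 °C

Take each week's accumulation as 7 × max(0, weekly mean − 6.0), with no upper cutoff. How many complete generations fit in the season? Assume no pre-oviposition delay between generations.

Weekly DD (7 × max(0, T̄ − 6.0)): 107.8, 14.0, 0.0, 33.6, 0.0, 67.9, 105.7, 68.6, 0.0, 117.6, 60.9, 98.7, 26.6, 115.5.
Season total = 816.9 DD.
Complete generations = ⌊816.9 / 93⌋ = 8.

8 generations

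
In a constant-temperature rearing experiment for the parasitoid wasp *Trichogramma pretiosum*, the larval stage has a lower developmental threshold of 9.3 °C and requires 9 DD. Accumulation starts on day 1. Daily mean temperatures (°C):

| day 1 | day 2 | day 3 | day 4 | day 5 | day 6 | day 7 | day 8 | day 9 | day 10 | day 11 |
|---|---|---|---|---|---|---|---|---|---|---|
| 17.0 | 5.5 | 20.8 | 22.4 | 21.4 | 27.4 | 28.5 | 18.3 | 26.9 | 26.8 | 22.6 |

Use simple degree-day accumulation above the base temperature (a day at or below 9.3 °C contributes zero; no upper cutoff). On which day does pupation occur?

day 3

Daily DD above 9.3 °C: 7.7, 0.0, 11.5, 13.1, 12.1, 18.1, 19.2, 9.0, 17.6, 17.5, 13.3.
Cumulative: 7.7, 7.7, 19.2, 32.3, 44.4, 62.5, 81.7, 90.7, 108.3, 125.8, 139.1.
The total first reaches 9 DD on day 3.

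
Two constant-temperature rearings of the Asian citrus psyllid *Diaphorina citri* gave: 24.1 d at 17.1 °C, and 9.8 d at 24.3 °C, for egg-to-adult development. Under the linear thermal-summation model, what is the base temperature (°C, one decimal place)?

Linear rate model ⇒ the product D·(T − T_b) is constant across temperatures.
24.1·(17.1 − T_b) = 9.8·(24.3 − T_b)
T_b = (24.1·17.1 − 9.8·24.3) / (24.1 − 9.8) = 173.97 / 14.3 = 12.166 °C ≈ 12.2 °C.

12.2 °C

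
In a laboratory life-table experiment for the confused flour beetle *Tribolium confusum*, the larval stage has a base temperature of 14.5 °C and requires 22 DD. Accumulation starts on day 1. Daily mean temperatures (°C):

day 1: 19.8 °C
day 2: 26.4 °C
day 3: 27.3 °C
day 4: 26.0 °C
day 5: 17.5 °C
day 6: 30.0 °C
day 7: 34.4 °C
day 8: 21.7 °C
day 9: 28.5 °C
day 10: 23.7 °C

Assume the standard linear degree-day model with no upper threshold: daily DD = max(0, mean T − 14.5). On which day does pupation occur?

Daily DD above 14.5 °C: 5.3, 11.9, 12.8, 11.5, 3.0, 15.5, 19.9, 7.2, 14.0, 9.2.
Cumulative: 5.3, 17.2, 30.0, 41.5, 44.5, 60.0, 79.9, 87.1, 101.1, 110.3.
The total first reaches 22 DD on day 3.

day 3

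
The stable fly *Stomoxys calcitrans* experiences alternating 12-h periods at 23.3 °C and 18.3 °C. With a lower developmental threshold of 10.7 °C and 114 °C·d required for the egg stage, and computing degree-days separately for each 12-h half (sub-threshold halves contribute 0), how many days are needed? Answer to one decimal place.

11.3 days

Day half: max(0, 23.3 − 10.7) × 0.5 = 12.6 × 0.5 = 6.30 DD.
Night half: max(0, 18.3 − 10.7) × 0.5 = 7.6 × 0.5 = 3.80 DD.
Per 24 h: 10.10 DD/day.
Duration = 114 / 10.10 = 11.287 ≈ 11.3 days.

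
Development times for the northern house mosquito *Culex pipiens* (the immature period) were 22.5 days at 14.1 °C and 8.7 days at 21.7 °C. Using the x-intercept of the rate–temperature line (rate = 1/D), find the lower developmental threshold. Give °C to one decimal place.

Equal thermal constants: D₁(T₁ − T_b) = D₂(T₂ − T_b).
22.5·(14.1 − T_b) = 8.7·(21.7 − T_b)
T_b = (22.5·14.1 − 8.7·21.7) / (22.5 − 8.7) = 128.46 / 13.8 = 9.309 °C ≈ 9.3 °C.

9.3 °C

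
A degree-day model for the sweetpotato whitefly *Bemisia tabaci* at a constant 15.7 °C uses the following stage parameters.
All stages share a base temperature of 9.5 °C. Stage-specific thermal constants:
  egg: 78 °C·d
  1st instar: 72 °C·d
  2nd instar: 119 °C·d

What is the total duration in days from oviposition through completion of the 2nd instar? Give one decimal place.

Daily accumulation at 15.7 °C = 15.7 − 9.5 = 6.2 DD/day.
Total K = 78 + 72 + 119 = 269 DD.
Total duration = 269 / 6.2 = 43.387 ≈ 43.4 days.

43.4 days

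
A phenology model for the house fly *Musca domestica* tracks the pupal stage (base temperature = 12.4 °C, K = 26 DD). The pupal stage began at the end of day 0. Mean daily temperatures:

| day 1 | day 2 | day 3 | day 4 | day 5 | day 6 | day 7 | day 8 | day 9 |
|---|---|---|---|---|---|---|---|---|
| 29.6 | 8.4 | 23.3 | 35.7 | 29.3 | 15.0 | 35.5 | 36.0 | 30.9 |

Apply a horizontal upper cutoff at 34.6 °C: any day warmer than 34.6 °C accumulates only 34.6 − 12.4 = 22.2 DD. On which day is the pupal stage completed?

day 3

Daily DD above 12.4 °C (capped at 22.2): 17.2, 0.0, 10.9, 22.2, 16.9, 2.6, 22.2, 22.2, 18.5.
Cumulative: 17.2, 17.2, 28.1, 50.3, 67.2, 69.8, 92.0, 114.2, 132.7.
The total first reaches 26 DD on day 3.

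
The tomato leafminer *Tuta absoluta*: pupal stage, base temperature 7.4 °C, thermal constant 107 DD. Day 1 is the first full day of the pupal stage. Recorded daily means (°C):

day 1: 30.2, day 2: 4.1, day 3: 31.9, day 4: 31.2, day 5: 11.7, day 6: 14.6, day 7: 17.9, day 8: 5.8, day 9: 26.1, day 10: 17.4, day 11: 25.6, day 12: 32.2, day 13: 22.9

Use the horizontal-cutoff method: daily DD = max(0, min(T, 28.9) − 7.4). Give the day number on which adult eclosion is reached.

day 10

Daily DD above 7.4 °C (capped at 21.5): 21.5, 0.0, 21.5, 21.5, 4.3, 7.2, 10.5, 0.0, 18.7, 10.0, 18.2, 21.5, 15.5.
Cumulative: 21.5, 21.5, 43.0, 64.5, 68.8, 76.0, 86.5, 86.5, 105.2, 115.2, 133.4, 154.9, 170.4.
The total first reaches 107 DD on day 10.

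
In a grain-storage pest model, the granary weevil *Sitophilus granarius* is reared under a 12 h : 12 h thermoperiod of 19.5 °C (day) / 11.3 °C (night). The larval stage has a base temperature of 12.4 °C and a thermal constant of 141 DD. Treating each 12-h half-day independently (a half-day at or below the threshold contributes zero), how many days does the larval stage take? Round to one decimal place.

Day half: max(0, 19.5 − 12.4) × 0.5 = 7.1 × 0.5 = 3.55 DD.
Night half: max(0, 11.3 − 12.4) × 0.5 = 0.0 × 0.5 = 0.00 DD.
Per 24 h: 3.55 DD/day.
Duration = 141 / 3.55 = 39.718 ≈ 39.7 days.

39.7 days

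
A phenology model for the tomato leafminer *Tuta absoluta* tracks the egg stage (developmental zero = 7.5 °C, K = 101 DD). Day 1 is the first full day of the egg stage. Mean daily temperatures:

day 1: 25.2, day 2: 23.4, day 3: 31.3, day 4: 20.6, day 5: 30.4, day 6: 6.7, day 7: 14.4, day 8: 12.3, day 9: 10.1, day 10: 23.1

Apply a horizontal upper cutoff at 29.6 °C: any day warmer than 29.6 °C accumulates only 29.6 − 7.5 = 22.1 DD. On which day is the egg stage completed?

day 8

Daily DD above 7.5 °C (capped at 22.1): 17.7, 15.9, 22.1, 13.1, 22.1, 0.0, 6.9, 4.8, 2.6, 15.6.
Cumulative: 17.7, 33.6, 55.7, 68.8, 90.9, 90.9, 97.8, 102.6, 105.2, 120.8.
The total first reaches 101 DD on day 8.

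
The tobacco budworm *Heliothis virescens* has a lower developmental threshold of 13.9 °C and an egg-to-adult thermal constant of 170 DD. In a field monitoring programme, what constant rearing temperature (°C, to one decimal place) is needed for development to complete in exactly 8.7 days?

33.4 °C

Required daily accumulation = 170 / 8.7 = 19.540 DD/day.
T = T_base + 19.540 = 13.9 + 19.540 = 33.440 ≈ 33.4 °C.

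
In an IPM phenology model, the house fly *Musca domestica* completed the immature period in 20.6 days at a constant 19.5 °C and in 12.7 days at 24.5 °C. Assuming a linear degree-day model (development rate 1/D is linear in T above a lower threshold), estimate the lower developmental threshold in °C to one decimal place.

Equal thermal constants: D₁(T₁ − T_b) = D₂(T₂ − T_b).
20.6·(19.5 − T_b) = 12.7·(24.5 − T_b)
T_b = (20.6·19.5 − 12.7·24.5) / (20.6 − 12.7) = 90.55 / 7.9 = 11.462 °C ≈ 11.5 °C.

11.5 °C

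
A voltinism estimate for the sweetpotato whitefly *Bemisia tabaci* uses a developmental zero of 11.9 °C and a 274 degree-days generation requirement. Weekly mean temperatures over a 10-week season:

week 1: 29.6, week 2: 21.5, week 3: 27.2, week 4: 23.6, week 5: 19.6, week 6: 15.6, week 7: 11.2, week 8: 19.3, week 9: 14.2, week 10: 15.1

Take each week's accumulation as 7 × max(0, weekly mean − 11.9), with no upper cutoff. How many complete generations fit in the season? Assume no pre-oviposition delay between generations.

Weekly DD (7 × max(0, T̄ − 11.9)): 123.9, 67.2, 107.1, 81.9, 53.9, 25.9, 0.0, 51.8, 16.1, 22.4.
Season total = 550.2 DD.
Complete generations = ⌊550.2 / 274⌋ = 2.

2 generations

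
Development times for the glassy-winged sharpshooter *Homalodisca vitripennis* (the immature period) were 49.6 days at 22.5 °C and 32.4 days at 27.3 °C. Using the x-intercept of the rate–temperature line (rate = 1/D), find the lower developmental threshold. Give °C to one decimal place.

13.5 °C

Under the model K = D·(T − T_b), so D₁·(T₁ − T_b) = D₂·(T₂ − T_b).
49.6·(22.5 − T_b) = 32.4·(27.3 − T_b)
T_b = (49.6·22.5 − 32.4·27.3) / (49.6 − 32.4) = 231.48 / 17.2 = 13.458 °C ≈ 13.5 °C.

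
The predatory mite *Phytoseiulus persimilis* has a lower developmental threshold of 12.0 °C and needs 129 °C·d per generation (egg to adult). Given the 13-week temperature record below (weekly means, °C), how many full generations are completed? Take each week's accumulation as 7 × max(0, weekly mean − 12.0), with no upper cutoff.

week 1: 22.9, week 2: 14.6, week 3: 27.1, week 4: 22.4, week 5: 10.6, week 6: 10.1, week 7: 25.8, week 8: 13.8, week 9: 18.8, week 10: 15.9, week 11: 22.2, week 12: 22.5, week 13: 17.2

4 generations

Weekly DD (7 × max(0, T̄ − 12.0)): 76.3, 18.2, 105.7, 72.8, 0.0, 0.0, 96.6, 12.6, 47.6, 27.3, 71.4, 73.5, 36.4.
Season total = 638.4 DD.
Complete generations = ⌊638.4 / 129⌋ = 4.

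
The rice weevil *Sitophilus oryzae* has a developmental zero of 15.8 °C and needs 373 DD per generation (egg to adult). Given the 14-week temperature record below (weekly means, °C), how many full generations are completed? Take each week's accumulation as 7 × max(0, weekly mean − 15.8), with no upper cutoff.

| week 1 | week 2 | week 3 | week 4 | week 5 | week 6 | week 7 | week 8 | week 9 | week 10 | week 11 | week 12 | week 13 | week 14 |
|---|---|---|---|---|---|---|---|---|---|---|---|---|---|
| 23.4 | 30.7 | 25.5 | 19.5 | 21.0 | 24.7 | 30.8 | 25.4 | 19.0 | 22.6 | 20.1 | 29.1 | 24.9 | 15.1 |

Weekly DD (7 × max(0, T̄ − 15.8)): 53.2, 104.3, 67.9, 25.9, 36.4, 62.3, 105.0, 67.2, 22.4, 47.6, 30.1, 93.1, 63.7, 0.0.
Season total = 779.1 DD.
Complete generations = ⌊779.1 / 373⌋ = 2.

2 generations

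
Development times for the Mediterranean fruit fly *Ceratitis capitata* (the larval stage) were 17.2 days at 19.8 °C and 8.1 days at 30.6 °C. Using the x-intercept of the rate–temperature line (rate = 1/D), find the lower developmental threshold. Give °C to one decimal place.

10.2 °C

Equal thermal constants: D₁(T₁ − T_b) = D₂(T₂ − T_b).
17.2·(19.8 − T_b) = 8.1·(30.6 − T_b)
T_b = (17.2·19.8 − 8.1·30.6) / (17.2 − 8.1) = 92.70 / 9.1 = 10.187 °C ≈ 10.2 °C.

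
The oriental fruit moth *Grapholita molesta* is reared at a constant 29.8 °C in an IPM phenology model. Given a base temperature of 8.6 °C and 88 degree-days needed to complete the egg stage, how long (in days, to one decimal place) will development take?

4.2 days

Daily accumulation = 29.8 − 8.6 = 21.2 DD/day.
Duration = 88 / 21.2 = 4.151 ≈ 4.2 days.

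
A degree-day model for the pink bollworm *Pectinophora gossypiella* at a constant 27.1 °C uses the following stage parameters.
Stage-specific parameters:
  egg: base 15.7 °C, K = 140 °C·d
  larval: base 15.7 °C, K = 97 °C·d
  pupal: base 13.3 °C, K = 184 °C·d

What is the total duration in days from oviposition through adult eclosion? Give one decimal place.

34.1 days

egg: 140 / (27.1 − 15.7) = 140 / 11.4 = 12.281 d.
larval: 97 / (27.1 − 15.7) = 97 / 11.4 = 8.509 d.
pupal: 184 / (27.1 − 13.3) = 184 / 13.8 = 13.333 d.
Sum = 34.123 ≈ 34.1 days.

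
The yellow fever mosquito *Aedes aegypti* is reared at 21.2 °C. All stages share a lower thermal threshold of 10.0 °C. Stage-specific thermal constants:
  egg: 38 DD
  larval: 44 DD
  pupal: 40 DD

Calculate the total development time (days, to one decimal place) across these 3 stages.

10.9 days

Daily accumulation at 21.2 °C = 21.2 − 10.0 = 11.2 DD/day.
Total K = 38 + 44 + 40 = 122 DD.
Total duration = 122 / 11.2 = 10.893 ≈ 10.9 days.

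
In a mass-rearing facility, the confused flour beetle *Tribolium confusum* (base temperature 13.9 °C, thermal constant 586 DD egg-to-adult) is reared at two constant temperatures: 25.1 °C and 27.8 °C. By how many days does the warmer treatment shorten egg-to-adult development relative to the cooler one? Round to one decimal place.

10.2 days

At 25.1 °C: 586 / (25.1 − 13.9) = 586 / 11.2 = 52.321 d.
At 27.8 °C: 586 / (27.8 − 13.9) = 586 / 13.9 = 42.158 d.
Difference = |52.321 − 42.158| = 10.163 ≈ 10.2 days.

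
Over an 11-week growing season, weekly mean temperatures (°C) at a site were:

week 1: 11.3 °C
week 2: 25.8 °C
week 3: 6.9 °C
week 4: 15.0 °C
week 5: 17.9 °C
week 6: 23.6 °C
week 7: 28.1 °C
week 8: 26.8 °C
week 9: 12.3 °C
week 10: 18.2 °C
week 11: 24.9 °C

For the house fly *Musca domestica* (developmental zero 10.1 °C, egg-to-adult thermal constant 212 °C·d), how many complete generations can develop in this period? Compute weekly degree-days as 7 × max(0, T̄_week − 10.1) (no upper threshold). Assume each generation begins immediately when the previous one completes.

3 generations

Weekly DD (7 × max(0, T̄ − 10.1)): 8.4, 109.9, 0.0, 34.3, 54.6, 94.5, 126.0, 116.9, 15.4, 56.7, 103.6.
Season total = 720.3 DD.
Complete generations = ⌊720.3 / 212⌋ = 3.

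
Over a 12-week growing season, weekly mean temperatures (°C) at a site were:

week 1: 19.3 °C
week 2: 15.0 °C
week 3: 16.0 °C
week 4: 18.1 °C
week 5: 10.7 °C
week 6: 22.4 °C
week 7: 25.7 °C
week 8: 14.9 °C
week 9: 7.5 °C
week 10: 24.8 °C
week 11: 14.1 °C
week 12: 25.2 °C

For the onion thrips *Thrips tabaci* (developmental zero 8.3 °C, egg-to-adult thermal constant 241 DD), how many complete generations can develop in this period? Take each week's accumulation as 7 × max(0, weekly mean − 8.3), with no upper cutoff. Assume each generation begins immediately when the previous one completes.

Weekly DD (7 × max(0, T̄ − 8.3)): 77.0, 46.9, 53.9, 68.6, 16.8, 98.7, 121.8, 46.2, 0.0, 115.5, 40.6, 118.3.
Season total = 804.3 DD.
Complete generations = ⌊804.3 / 241⌋ = 3.

3 generations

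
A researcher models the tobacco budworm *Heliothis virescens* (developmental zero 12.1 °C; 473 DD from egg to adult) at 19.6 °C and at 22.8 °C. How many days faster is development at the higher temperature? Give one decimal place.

18.9 days

At 19.6 °C: 473 / (19.6 − 12.1) = 473 / 7.5 = 63.067 d.
At 22.8 °C: 473 / (22.8 − 12.1) = 473 / 10.7 = 44.206 d.
Difference = |63.067 − 44.206| = 18.861 ≈ 18.9 days.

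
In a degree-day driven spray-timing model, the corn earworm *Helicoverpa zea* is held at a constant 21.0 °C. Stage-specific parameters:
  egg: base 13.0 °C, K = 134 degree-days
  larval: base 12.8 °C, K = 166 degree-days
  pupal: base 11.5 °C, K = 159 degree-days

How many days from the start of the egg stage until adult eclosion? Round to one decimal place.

egg: 134 / (21.0 − 13.0) = 134 / 8.0 = 16.750 d.
larval: 166 / (21.0 − 12.8) = 166 / 8.2 = 20.244 d.
pupal: 159 / (21.0 − 11.5) = 159 / 9.5 = 16.737 d.
Sum = 53.731 ≈ 53.7 days.

53.7 days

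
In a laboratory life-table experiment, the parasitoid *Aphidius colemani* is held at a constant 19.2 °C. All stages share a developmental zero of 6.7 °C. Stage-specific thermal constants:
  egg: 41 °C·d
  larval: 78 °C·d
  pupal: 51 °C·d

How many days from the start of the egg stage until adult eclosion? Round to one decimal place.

13.6 days

Daily accumulation at 19.2 °C = 19.2 − 6.7 = 12.5 DD/day.
Total K = 41 + 78 + 51 = 170 DD.
Total duration = 170 / 12.5 = 13.600 ≈ 13.6 days.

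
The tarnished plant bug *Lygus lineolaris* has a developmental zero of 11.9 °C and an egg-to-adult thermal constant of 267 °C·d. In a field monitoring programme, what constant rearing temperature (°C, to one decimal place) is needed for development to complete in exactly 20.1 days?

Required daily accumulation = 267 / 20.1 = 13.284 DD/day.
T = T_base + 13.284 = 11.9 + 13.284 = 25.184 ≈ 25.2 °C.

25.2 °C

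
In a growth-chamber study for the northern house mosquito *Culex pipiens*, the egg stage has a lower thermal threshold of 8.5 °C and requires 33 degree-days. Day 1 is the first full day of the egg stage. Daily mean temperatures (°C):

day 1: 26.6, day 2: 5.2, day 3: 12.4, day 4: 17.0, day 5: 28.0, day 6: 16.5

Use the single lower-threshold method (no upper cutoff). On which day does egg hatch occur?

Daily DD above 8.5 °C: 18.1, 0.0, 3.9, 8.5, 19.5, 8.0.
Cumulative: 18.1, 18.1, 22.0, 30.5, 50.0, 58.0.
The total first reaches 33 DD on day 5.

day 5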